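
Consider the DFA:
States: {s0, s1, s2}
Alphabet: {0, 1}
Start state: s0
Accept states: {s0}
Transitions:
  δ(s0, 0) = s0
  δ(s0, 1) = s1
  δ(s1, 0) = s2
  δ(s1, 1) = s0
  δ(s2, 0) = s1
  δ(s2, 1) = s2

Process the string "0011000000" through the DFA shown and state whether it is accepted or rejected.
Processing string "0011000000":
  s0 --0--> s0
  s0 --0--> s0
  s0 --1--> s1
  s1 --1--> s0
  s0 --0--> s0
  s0 --0--> s0
  s0 --0--> s0
  s0 --0--> s0
  s0 --0--> s0
  s0 --0--> s0
Final state: s0
Accept states: {s0}
Yes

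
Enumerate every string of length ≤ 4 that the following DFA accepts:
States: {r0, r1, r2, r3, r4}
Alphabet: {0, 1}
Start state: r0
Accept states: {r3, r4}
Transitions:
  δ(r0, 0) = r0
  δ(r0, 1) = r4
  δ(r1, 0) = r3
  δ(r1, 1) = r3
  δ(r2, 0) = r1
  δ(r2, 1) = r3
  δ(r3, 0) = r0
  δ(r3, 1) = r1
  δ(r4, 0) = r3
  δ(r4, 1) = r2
1, 01, 10, 001, 010, 111, 0001, 0010, 0111, 1001, 1010, 1011, 1100, 1101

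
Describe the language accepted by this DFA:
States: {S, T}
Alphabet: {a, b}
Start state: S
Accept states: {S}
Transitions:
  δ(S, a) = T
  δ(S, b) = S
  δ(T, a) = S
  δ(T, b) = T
Testing a few strings:
  'a' → reject
  'aba' → accept
  'bbb' → accept
  'b' → accept
State roles: S=even number of a's so far; T=odd number of a's so far
All strings over {a,b} with an even number of a's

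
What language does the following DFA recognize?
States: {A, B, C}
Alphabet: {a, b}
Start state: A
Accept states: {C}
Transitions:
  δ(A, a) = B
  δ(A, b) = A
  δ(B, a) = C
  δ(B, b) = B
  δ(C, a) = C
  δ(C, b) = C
Testing a few strings:
  'bb' → reject
  'aaa' → accept
  'b' → reject
  'aa' → accept
State roles: A=zero a's seen; B=one a seen; C=≥ two a's seen
All strings over {a,b} containing at least two a's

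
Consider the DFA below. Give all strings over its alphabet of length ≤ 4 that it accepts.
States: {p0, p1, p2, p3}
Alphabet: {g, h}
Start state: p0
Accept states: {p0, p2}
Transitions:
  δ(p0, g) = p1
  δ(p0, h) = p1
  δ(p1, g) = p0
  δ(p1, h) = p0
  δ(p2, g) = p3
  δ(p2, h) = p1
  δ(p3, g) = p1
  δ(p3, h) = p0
ε, gg, gh, hg, hh, gggg, gggh, gghg, gghh, ghgg, ghgh, ghhg, ghhh, hggg, hggh, hghg, hghh, hhgg, hhgh, hhhg, hhhh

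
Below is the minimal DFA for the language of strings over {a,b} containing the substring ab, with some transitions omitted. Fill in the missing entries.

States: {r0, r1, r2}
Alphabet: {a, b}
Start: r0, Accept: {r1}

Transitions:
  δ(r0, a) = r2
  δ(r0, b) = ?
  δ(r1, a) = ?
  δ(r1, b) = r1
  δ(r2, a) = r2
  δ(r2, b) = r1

From the language and accept set, identify what each state tracks — r0: no a seen yet; r1: substring ab seen; r2: seen a a, waiting for b.
Each missing δ(q, a) is the state matching the new tracked value after reading a.
δ(r0, b) = r0; δ(r1, a) = r1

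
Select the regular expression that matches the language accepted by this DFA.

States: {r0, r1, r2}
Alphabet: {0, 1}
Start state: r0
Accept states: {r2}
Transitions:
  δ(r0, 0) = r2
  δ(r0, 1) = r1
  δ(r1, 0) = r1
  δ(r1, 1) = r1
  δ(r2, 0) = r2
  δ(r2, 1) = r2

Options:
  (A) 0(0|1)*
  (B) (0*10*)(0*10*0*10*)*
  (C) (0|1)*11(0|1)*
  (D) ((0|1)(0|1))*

Check each option against the DFA on short strings; one disagreement eliminates an option:
  (A) 0(0|1)*: agrees with the DFA on every string of length ≤ 6
  (B) (0*10*)(0*10*0*10*)*: on '0' the DFA goes r0 → r2 and accepts (r2 ∈ Accept), but the regex does not match it → eliminate
  (C) (0|1)*11(0|1)*: on '0' the DFA goes r0 → r2 and accepts (r2 ∈ Accept), but the regex does not match it → eliminate
  (D) ((0|1)(0|1))*: on ε the DFA stays in r0 and rejects (r0 ∉ Accept), but the regex matches it → eliminate
Only (A) is consistent with the DFA.
(A) 0(0|1)*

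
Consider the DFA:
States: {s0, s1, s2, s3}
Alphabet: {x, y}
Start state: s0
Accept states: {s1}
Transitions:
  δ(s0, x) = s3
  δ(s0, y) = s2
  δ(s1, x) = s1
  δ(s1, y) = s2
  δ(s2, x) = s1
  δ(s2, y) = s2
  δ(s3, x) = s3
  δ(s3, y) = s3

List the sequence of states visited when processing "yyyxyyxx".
read 'y': s0 → s2
  read 'y': s2 → s2
  read 'y': s2 → s2
  read 'x': s2 → s1
  read 'y': s1 → s2
  read 'y': s2 → s2
  read 'x': s2 → s1
  read 'x': s1 → s1
s0 -> s2 -> s2 -> s2 -> s1 -> s2 -> s2 -> s1 -> s1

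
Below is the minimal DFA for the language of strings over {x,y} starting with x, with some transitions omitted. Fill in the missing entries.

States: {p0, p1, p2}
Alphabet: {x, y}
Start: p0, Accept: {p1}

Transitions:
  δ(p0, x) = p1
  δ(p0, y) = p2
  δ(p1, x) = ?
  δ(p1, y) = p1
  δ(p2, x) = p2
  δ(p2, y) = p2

From the language and accept set, identify what each state tracks — p0: no input read; p1: started with x; p2: started with y (dead).
Each missing δ(q, a) is the state matching the new tracked value after reading a.
δ(p1, x) = p1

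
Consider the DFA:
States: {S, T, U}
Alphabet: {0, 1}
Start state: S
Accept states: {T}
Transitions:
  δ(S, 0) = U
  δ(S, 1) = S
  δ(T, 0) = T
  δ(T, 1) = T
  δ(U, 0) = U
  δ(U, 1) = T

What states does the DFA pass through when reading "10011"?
read '1': S → S
  read '0': S → U
  read '0': U → U
  read '1': U → T
  read '1': T → T
S -> S -> U -> U -> T -> T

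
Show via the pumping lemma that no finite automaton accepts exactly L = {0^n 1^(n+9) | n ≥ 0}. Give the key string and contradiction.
Assume L is regular with pumping length p. Idea: pumping the 0-block breaks the fixed offset of 9.
Choose s = 0^p 1^(p+9) ∈ L. By the pumping lemma, s = xyz with |xy| ≤ p, |y| > 0, so y = 0^k with k ≥ 1. Then xy²z = 0^(p+k) 1^(p+9). For this to be in L we would need p+9 = (p+k)+9, i.e. k = 0, contradicting k ≥ 1. So xy²z ∉ L.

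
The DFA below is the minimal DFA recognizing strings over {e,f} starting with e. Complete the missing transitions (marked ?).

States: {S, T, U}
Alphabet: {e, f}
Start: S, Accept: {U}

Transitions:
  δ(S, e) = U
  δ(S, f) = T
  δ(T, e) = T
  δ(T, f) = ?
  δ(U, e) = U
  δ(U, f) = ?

From the language and accept set, identify what each state tracks — S: no input read; T: started with f (dead); U: started with e.
Each missing δ(q, a) is the state matching the new tracked value after reading a.
δ(T, f) = T; δ(U, f) = U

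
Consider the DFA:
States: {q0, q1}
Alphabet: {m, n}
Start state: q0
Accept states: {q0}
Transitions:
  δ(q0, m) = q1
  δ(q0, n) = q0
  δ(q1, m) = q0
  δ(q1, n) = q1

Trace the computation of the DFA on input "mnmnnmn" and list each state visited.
read 'm': q0 → q1
  read 'n': q1 → q1
  read 'm': q1 → q0
  read 'n': q0 → q0
  read 'n': q0 → q0
  read 'm': q0 → q1
  read 'n': q1 → q1
q0 -> q1 -> q1 -> q0 -> q0 -> q0 -> q1 -> q1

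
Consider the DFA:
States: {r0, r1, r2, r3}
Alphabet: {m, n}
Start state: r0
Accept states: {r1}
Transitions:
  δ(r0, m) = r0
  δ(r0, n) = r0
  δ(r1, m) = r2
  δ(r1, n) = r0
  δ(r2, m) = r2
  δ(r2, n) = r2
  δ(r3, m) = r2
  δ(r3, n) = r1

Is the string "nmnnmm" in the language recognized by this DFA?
Processing string "nmnnmm":
  r0 --n--> r0
  r0 --m--> r0
  r0 --n--> r0
  r0 --n--> r0
  r0 --m--> r0
  r0 --m--> r0
Final state: r0
Accept states: {r1}
No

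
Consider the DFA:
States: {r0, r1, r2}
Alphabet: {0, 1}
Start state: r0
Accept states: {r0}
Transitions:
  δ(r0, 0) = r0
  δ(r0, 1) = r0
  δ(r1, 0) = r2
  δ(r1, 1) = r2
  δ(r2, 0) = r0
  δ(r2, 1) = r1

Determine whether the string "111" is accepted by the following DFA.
Processing string "111":
  r0 --1--> r0
  r0 --1--> r0
  r0 --1--> r0
Final state: r0
Accept states: {r0}
Yes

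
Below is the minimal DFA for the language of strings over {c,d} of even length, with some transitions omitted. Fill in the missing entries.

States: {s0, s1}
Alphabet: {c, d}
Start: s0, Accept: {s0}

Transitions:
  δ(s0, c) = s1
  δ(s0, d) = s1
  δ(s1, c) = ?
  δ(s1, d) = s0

From the language and accept set, identify what each state tracks — s0: even length so far; s1: odd length so far.
Each missing δ(q, a) is the state matching the new tracked value after reading a.
δ(s1, c) = s0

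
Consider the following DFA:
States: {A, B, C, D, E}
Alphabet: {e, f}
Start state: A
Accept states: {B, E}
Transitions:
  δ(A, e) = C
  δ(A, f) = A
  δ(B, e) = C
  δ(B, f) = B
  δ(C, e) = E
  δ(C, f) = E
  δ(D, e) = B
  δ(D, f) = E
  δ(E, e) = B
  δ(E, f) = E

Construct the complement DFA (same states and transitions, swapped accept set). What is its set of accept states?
Complement accept states = All states \ Original accept states
= {A, B, C, D, E} \ {B, E}
{A, C, D}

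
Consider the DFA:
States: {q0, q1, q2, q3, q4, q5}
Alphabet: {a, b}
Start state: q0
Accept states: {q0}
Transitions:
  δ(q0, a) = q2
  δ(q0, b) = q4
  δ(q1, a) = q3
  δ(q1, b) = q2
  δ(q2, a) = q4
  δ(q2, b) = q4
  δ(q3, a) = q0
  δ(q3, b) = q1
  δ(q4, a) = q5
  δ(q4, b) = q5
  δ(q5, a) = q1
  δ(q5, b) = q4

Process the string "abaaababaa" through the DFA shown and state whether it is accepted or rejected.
Processing string "abaaababaa":
  q0 --a--> q2
  q2 --b--> q4
  q4 --a--> q5
  q5 --a--> q1
  q1 --a--> q3
  q3 --b--> q1
  q1 --a--> q3
  q3 --b--> q1
  q1 --a--> q3
  q3 --a--> q0
Final state: q0
Accept states: {q0}
Yes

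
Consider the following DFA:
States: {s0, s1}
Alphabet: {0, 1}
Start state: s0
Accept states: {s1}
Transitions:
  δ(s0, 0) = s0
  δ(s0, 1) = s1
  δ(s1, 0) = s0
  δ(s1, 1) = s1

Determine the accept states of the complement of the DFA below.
Complement accept states = All states \ Original accept states
= {s0, s1} \ {s1}
{s0}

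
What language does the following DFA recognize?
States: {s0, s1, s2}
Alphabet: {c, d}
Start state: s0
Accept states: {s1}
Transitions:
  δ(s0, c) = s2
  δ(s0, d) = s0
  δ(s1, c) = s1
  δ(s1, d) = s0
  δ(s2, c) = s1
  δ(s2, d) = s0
Testing a few strings:
  'd' → reject
  'cd' → reject
  'cc' → accept
  'dcd' → reject
State roles: s0=last symbol not c; s1=two trailing c's; s2=one trailing c
All strings over {c,d} ending with cc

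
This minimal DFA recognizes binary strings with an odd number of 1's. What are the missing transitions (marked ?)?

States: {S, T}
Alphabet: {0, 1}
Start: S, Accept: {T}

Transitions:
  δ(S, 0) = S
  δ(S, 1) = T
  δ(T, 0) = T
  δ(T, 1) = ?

From the language and accept set, identify what each state tracks — S: even number of 1's so far; T: odd number of 1's so far.
Each missing δ(q, a) is the state matching the new tracked value after reading a.
δ(T, 1) = S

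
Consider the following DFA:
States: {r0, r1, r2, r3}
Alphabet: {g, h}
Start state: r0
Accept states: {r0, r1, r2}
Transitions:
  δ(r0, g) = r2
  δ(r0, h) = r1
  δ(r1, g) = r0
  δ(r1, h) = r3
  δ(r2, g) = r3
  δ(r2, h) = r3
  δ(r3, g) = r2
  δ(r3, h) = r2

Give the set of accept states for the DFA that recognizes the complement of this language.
Complement accept states = All states \ Original accept states
= {r0, r1, r2, r3} \ {r0, r1, r2}
{r3}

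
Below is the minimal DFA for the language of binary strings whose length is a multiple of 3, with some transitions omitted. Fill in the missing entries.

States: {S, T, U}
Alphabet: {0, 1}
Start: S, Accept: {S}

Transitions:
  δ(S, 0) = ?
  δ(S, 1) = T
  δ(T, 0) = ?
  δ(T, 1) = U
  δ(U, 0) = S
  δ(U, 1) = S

From the language and accept set, identify what each state tracks — S: length ≡ 0 (mod 3); T: length ≡ 1 (mod 3); U: length ≡ 2 (mod 3).
Each missing δ(q, a) is the state matching the new tracked value after reading a.
δ(S, 0) = T; δ(T, 0) = U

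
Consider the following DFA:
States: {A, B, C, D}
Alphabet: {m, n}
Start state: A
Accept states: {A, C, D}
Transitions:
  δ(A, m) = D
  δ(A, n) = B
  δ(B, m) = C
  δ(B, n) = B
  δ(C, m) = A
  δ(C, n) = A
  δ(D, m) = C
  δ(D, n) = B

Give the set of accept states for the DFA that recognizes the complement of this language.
Complement accept states = All states \ Original accept states
= {A, B, C, D} \ {A, C, D}
{B}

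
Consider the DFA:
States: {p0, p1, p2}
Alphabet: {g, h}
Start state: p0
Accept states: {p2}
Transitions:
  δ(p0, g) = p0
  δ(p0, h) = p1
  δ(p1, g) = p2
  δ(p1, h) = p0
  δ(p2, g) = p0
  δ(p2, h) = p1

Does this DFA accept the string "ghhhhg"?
Processing string "ghhhhg":
  p0 --g--> p0
  p0 --h--> p1
  p1 --h--> p0
  p0 --h--> p1
  p1 --h--> p0
  p0 --g--> p0
Final state: p0
Accept states: {p2}
No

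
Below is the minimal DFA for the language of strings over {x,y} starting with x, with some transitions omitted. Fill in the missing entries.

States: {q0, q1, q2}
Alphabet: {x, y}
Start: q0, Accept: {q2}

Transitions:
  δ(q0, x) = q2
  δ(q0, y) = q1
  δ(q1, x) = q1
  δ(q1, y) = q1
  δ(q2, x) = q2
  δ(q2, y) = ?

From the language and accept set, identify what each state tracks — q0: no input read; q1: started with y (dead); q2: started with x.
Each missing δ(q, a) is the state matching the new tracked value after reading a.
δ(q2, y) = q2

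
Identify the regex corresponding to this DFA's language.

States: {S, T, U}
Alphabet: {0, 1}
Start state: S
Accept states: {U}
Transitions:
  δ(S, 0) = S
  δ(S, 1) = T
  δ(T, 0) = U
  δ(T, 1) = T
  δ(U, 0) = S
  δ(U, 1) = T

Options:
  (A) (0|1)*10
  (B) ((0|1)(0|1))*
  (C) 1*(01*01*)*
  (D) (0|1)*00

Check each option against the DFA on short strings; one disagreement eliminates an option:
  (A) (0|1)*10: agrees with the DFA on every string of length ≤ 6
  (B) ((0|1)(0|1))*: on ε the DFA stays in S and rejects (S ∉ Accept), but the regex matches it → eliminate
  (C) 1*(01*01*)*: on ε the DFA stays in S and rejects (S ∉ Accept), but the regex matches it → eliminate
  (D) (0|1)*00: on '00' the DFA goes S → S → S and rejects (S ∉ Accept), but the regex matches it → eliminate
Only (A) is consistent with the DFA.
(A) (0|1)*10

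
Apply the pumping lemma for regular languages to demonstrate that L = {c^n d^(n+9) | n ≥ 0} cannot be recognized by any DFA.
Assume L is regular with pumping length p. Idea: pumping the c-block breaks the fixed offset of 9.
Choose s = c^p d^(p+9) ∈ L. By the pumping lemma, s = xyz with |xy| ≤ p, |y| > 0, so y = c^k with k ≥ 1. Then xy²z = c^(p+k) d^(p+9). For this to be in L we would need p+9 = (p+k)+9, i.e. k = 0, contradicting k ≥ 1. So xy²z ∉ L.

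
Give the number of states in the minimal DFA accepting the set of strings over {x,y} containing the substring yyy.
By Myhill–Nerode, count the distinguishable equivalence classes: 4 classes — one per longest suffix of the input that is a prefix of 'yyy' (lengths 0 through 2), plus an absorbing 'already seen yyy' class.
4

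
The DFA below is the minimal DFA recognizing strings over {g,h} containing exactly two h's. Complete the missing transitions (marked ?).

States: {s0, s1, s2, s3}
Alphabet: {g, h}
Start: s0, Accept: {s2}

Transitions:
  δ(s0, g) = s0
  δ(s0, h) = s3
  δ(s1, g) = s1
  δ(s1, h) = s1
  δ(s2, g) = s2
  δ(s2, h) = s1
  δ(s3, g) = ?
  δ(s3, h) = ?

From the language and accept set, identify what each state tracks — s0: zero h's; s1: ≥ three h's (dead); s2: two h's; s3: one h.
Each missing δ(q, a) is the state matching the new tracked value after reading a.
δ(s3, g) = s3; δ(s3, h) = s2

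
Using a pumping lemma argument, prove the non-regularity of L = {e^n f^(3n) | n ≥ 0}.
Assume L is regular with pumping length p. Idea: pumping the e-block breaks the 1:3 ratio.
Choose s = e^p f^(3p) (length 4p ≥ p). By the pumping lemma, s = xyz with |xy| ≤ p, |y| > 0, so y = e^k with k ≥ 1. Then xy²z = e^(p+k) f^(3p). For this to be in L we would need 3p = 3(p+k), i.e. 3k = 0, contradicting k ≥ 1. So xy²z ∉ L.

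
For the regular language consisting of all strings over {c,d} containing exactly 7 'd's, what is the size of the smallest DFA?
By Myhill–Nerode, count the distinguishable equivalence classes: 9 classes — having seen 0, 1, …, 7, or >7 copies of 'd'; the count-7 class is the only accepting one and >7 is dead.
9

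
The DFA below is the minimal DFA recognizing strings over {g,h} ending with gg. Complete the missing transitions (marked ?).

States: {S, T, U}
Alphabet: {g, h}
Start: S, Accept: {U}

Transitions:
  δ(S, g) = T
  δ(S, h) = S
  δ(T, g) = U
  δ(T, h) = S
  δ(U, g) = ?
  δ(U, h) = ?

From the language and accept set, identify what each state tracks — S: last symbol not g; T: one trailing g; U: two trailing g's.
Each missing δ(q, a) is the state matching the new tracked value after reading a.
δ(U, g) = U; δ(U, h) = S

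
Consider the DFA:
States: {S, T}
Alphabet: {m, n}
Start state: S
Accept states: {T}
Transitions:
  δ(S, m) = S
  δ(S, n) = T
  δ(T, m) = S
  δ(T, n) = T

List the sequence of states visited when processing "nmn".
read 'n': S → T
  read 'm': T → S
  read 'n': S → T
S -> T -> S -> T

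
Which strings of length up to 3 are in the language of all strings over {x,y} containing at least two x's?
xx, xxx, xxy, xyx, yxx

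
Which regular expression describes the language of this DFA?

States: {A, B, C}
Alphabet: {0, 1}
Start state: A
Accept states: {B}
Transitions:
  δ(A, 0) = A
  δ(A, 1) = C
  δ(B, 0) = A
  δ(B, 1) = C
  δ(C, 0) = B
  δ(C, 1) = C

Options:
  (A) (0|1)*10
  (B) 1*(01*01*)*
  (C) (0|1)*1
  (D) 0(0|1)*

Check each option against the DFA on short strings; one disagreement eliminates an option:
  (A) (0|1)*10: agrees with the DFA on every string of length ≤ 6
  (B) 1*(01*01*)*: on ε the DFA stays in A and rejects (A ∉ Accept), but the regex matches it → eliminate
  (C) (0|1)*1: on '1' the DFA goes A → C and rejects (C ∉ Accept), but the regex matches it → eliminate
  (D) 0(0|1)*: on '0' the DFA goes A → A and rejects (A ∉ Accept), but the regex matches it → eliminate
Only (A) is consistent with the DFA.
(A) (0|1)*10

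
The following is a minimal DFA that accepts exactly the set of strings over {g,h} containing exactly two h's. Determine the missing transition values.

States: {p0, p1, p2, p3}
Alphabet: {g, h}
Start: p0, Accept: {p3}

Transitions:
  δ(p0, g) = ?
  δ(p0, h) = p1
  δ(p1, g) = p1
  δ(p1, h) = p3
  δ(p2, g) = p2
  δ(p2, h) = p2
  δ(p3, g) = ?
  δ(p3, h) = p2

From the language and accept set, identify what each state tracks — p0: zero h's; p1: one h; p2: ≥ three h's (dead); p3: two h's.
Each missing δ(q, a) is the state matching the new tracked value after reading a.
δ(p0, g) = p0; δ(p3, g) = p3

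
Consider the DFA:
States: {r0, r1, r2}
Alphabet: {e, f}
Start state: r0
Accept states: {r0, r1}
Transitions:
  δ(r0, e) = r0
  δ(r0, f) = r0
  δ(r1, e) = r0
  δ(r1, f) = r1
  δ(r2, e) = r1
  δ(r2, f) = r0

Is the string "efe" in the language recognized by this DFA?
Processing string "efe":
  r0 --e--> r0
  r0 --f--> r0
  r0 --e--> r0
Final state: r0
Accept states: {r0, r1}
Yes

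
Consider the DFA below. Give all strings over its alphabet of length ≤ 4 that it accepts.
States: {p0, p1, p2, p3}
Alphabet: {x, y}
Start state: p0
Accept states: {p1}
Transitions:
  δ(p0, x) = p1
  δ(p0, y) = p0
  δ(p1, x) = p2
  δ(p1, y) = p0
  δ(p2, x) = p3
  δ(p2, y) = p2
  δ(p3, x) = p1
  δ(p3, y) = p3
x, yx, xyx, yyx, xxxx, xyyx, yxyx, yyyx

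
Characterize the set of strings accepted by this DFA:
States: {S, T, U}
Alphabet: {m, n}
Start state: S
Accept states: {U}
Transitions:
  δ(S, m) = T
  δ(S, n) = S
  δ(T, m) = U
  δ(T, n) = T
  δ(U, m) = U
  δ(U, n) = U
Testing a few strings:
  'n' → reject
  'mm' → accept
  'mn' → reject
  'nmmm' → accept
State roles: S=zero m's seen; T=one m seen; U=≥ two m's seen
All strings over {m,n} containing at least two m's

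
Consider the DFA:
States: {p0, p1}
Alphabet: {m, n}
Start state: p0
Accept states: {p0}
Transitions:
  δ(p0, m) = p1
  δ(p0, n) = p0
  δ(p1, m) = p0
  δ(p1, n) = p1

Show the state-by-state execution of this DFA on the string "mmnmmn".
read 'm': p0 → p1
  read 'm': p1 → p0
  read 'n': p0 → p0
  read 'm': p0 → p1
  read 'm': p1 → p0
  read 'n': p0 → p0
p0 -> p1 -> p0 -> p0 -> p1 -> p0 -> p0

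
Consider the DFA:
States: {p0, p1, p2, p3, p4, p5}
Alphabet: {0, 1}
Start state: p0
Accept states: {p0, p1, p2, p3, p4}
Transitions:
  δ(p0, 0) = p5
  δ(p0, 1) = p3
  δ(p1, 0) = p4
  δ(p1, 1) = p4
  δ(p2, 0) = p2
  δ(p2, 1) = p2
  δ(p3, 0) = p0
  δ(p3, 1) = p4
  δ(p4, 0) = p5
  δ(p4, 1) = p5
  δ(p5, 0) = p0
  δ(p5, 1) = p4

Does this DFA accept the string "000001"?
Processing string "000001":
  p0 --0--> p5
  p5 --0--> p0
  p0 --0--> p5
  p5 --0--> p0
  p0 --0--> p5
  p5 --1--> p4
Final state: p4
Accept states: {p0, p1, p2, p3, p4}
Yes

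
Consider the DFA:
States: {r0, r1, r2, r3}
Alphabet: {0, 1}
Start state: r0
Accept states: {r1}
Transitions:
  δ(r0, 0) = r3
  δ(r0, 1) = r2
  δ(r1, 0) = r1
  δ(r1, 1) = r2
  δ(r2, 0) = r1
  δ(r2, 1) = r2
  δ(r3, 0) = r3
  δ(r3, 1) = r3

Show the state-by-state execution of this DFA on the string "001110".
read '0': r0 → r3
  read '0': r3 → r3
  read '1': r3 → r3
  read '1': r3 → r3
  read '1': r3 → r3
  read '0': r3 → r3
r0 -> r3 -> r3 -> r3 -> r3 -> r3 -> r3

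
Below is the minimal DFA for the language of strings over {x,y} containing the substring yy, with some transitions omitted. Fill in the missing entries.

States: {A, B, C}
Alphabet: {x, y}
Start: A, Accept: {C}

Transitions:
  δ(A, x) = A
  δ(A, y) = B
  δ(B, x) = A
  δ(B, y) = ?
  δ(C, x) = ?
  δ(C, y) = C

From the language and accept set, identify what each state tracks — A: no progress toward yy; B: one trailing y; C: substring yy seen.
Each missing δ(q, a) is the state matching the new tracked value after reading a.
δ(B, y) = C; δ(C, x) = C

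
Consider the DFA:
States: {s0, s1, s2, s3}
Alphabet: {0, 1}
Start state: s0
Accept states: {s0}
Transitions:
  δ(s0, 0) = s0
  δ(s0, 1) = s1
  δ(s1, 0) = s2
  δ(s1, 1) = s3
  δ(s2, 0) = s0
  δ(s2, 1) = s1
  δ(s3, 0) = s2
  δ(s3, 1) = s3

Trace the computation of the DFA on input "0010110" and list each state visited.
read '0': s0 → s0
  read '0': s0 → s0
  read '1': s0 → s1
  read '0': s1 → s2
  read '1': s2 → s1
  read '1': s1 → s3
  read '0': s3 → s2
s0 -> s0 -> s0 -> s1 -> s2 -> s1 -> s3 -> s2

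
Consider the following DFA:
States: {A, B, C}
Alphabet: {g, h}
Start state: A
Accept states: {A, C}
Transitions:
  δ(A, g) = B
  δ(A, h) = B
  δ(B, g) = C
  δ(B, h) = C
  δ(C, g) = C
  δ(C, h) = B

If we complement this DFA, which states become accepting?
Complement accept states = All states \ Original accept states
= {A, B, C} \ {A, C}
{B}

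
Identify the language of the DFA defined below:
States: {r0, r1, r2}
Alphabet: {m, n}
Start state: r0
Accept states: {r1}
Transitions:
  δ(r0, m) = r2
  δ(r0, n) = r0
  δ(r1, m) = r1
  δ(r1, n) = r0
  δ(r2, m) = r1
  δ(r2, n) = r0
Testing a few strings:
  'nmn' → reject
  'mm' → accept
  'mnn' → reject
  'mnmm' → accept
State roles: r0=last symbol not m; r1=two trailing m's; r2=one trailing m
All strings over {m,n} ending with mm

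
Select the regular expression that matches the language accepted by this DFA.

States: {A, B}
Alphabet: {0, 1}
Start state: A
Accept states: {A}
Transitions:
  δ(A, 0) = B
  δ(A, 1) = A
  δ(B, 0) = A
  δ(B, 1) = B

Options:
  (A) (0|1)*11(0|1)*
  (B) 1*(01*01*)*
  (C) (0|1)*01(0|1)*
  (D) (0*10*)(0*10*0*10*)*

Check each option against the DFA on short strings; one disagreement eliminates an option:
  (A) (0|1)*11(0|1)*: on ε the DFA stays in A and accepts (A ∈ Accept), but the regex does not match it → eliminate
  (B) 1*(01*01*)*: agrees with the DFA on every string of length ≤ 6
  (C) (0|1)*01(0|1)*: on ε the DFA stays in A and accepts (A ∈ Accept), but the regex does not match it → eliminate
  (D) (0*10*)(0*10*0*10*)*: on ε the DFA stays in A and accepts (A ∈ Accept), but the regex does not match it → eliminate
Only (B) is consistent with the DFA.
(B) 1*(01*01*)*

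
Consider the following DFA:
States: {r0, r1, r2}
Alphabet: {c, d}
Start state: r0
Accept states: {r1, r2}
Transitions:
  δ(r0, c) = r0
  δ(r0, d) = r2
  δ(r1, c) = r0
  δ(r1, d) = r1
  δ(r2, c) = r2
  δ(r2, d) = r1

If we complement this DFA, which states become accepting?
Complement accept states = All states \ Original accept states
= {r0, r1, r2} \ {r1, r2}
{r0}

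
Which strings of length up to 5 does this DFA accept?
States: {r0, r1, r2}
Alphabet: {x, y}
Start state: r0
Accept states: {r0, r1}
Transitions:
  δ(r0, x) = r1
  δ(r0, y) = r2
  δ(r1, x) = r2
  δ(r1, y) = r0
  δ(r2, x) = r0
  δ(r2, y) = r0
ε, x, xy, yx, yy, xxx, xxy, xyx, yxx, yyx, xxxx, xxyx, xyxy, xyyx, xyyy, yxxy, yxyx, yxyy, yyxy, yyyx, yyyy, xxxxy, xxxyx, xxxyy, xxyxy, xxyyx, xxyyy, xyxxx, xyxxy, xyxyx, xyyxx, xyyyx, yxxxx, yxxxy, yxxyx, yxyxx, yxyyx, yyxxx, yyxxy, yyxyx, yyyxx, yyyyx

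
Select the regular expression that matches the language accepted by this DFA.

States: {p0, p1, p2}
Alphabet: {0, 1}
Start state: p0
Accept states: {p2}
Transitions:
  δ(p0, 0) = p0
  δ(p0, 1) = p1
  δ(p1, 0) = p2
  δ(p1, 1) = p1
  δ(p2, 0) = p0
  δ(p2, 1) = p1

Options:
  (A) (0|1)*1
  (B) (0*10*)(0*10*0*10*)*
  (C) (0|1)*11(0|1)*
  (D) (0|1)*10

Check each option against the DFA on short strings; one disagreement eliminates an option:
  (A) (0|1)*1: on '1' the DFA goes p0 → p1 and rejects (p1 ∉ Accept), but the regex matches it → eliminate
  (B) (0*10*)(0*10*0*10*)*: on '1' the DFA goes p0 → p1 and rejects (p1 ∉ Accept), but the regex matches it → eliminate
  (C) (0|1)*11(0|1)*: on '10' the DFA goes p0 → p1 → p2 and accepts (p2 ∈ Accept), but the regex does not match it → eliminate
  (D) (0|1)*10: agrees with the DFA on every string of length ≤ 6
Only (D) is consistent with the DFA.
(D) (0|1)*10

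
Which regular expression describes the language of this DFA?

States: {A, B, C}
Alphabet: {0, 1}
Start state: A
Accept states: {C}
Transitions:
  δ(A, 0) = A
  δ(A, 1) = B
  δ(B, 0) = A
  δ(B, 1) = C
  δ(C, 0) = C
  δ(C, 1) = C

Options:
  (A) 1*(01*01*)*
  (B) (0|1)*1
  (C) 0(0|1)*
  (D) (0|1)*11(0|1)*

Check each option against the DFA on short strings; one disagreement eliminates an option:
  (A) 1*(01*01*)*: on ε the DFA stays in A and rejects (A ∉ Accept), but the regex matches it → eliminate
  (B) (0|1)*1: on '1' the DFA goes A → B and rejects (B ∉ Accept), but the regex matches it → eliminate
  (C) 0(0|1)*: on '0' the DFA goes A → A and rejects (A ∉ Accept), but the regex matches it → eliminate
  (D) (0|1)*11(0|1)*: agrees with the DFA on every string of length ≤ 6
Only (D) is consistent with the DFA.
(D) (0|1)*11(0|1)*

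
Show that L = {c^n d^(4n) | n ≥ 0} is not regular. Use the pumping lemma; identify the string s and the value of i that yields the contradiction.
Assume L is regular with pumping length p. Idea: pumping the c-block breaks the 1:4 ratio.
Choose s = c^p d^(4p) (length 5p ≥ p). By the pumping lemma, s = xyz with |xy| ≤ p, |y| > 0, so y = c^k with k ≥ 1. Then xy²z = c^(p+k) d^(4p). For this to be in L we would need 4p = 4(p+k), i.e. 4k = 0, contradicting k ≥ 1. So xy²z ∉ L.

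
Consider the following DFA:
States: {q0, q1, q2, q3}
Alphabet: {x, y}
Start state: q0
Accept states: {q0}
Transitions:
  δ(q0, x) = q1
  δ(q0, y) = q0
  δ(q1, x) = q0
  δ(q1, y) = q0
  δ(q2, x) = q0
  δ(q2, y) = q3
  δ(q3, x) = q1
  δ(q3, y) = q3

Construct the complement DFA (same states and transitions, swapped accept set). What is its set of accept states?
Complement accept states = All states \ Original accept states
= {q0, q1, q2, q3} \ {q0}
{q1, q2, q3}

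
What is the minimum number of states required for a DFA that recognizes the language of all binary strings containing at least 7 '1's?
By Myhill–Nerode, count the distinguishable equivalence classes: 8 classes — having seen 0, 1, …, 6, or ≥7 copies of '1'; any two classes i < j (j ≤ 7) are distinguished by the string 1^(7−j), which takes class j to 7 copies (accepted) but leaves class i below 7 (rejected).
8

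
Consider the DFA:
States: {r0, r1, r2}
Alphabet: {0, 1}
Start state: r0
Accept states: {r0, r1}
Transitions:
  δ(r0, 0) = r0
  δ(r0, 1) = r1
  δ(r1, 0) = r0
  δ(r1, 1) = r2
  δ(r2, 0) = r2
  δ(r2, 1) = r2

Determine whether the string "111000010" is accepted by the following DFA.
Processing string "111000010":
  r0 --1--> r1
  r1 --1--> r2
  r2 --1--> r2
  r2 --0--> r2
  r2 --0--> r2
  r2 --0--> r2
  r2 --0--> r2
  r2 --1--> r2
  r2 --0--> r2
Final state: r2
Accept states: {r0, r1}
No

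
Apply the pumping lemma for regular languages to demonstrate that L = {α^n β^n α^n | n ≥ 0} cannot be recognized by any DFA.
Assume L is regular with pumping length p. Idea: pumping the first α-block unbalances it against the other two.
Choose s = α^p β^p α^p ∈ L (|s| = 3p ≥ p). By the pumping lemma, s = xyz with |xy| ≤ p, |y| > 0, so y = α^k with k ≥ 1, inside the first α-block. Then xy²z = α^(p+k) β^p α^p. The first block has length p+k ≠ p, so the three block lengths are no longer equal and xy²z ∉ L.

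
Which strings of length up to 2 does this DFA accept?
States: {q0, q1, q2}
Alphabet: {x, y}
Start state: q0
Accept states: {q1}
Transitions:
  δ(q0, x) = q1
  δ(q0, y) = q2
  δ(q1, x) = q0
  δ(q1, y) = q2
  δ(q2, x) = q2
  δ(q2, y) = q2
x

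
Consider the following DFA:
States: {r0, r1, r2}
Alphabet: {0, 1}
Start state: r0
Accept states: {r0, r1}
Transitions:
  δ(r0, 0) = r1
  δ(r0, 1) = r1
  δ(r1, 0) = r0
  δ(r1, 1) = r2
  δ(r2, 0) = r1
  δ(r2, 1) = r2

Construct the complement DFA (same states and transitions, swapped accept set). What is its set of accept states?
Complement accept states = All states \ Original accept states
= {r0, r1, r2} \ {r0, r1}
{r2}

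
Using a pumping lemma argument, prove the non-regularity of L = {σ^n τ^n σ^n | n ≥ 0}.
Assume L is regular with pumping length p. Idea: pumping the first σ-block unbalances it against the other two.
Choose s = σ^p τ^p σ^p ∈ L (|s| = 3p ≥ p). By the pumping lemma, s = xyz with |xy| ≤ p, |y| > 0, so y = σ^k with k ≥ 1, inside the first σ-block. Then xy²z = σ^(p+k) τ^p σ^p. The first block has length p+k ≠ p, so the three block lengths are no longer equal and xy²z ∉ L.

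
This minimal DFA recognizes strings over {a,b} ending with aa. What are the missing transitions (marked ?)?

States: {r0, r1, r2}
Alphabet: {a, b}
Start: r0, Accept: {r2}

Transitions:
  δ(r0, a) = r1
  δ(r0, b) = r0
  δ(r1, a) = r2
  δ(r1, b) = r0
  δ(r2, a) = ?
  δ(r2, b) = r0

From the language and accept set, identify what each state tracks — r0: last symbol not a; r1: one trailing a; r2: two trailing a's.
Each missing δ(q, a) is the state matching the new tracked value after reading a.
δ(r2, a) = r2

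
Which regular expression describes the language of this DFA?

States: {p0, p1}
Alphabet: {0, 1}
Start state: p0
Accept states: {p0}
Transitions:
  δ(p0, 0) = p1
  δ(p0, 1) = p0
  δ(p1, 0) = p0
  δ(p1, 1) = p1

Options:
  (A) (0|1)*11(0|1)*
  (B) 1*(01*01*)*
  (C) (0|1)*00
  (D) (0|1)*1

Check each option against the DFA on short strings; one disagreement eliminates an option:
  (A) (0|1)*11(0|1)*: on ε the DFA stays in p0 and accepts (p0 ∈ Accept), but the regex does not match it → eliminate
  (B) 1*(01*01*)*: agrees with the DFA on every string of length ≤ 6
  (C) (0|1)*00: on ε the DFA stays in p0 and accepts (p0 ∈ Accept), but the regex does not match it → eliminate
  (D) (0|1)*1: on ε the DFA stays in p0 and accepts (p0 ∈ Accept), but the regex does not match it → eliminate
Only (B) is consistent with the DFA.
(B) 1*(01*01*)*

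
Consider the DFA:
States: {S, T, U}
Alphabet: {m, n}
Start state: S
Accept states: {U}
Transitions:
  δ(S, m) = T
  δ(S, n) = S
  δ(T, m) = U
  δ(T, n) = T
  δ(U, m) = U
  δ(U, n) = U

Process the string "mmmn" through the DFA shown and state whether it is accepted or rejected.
Processing string "mmmn":
  S --m--> T
  T --m--> U
  U --m--> U
  U --n--> U
Final state: U
Accept states: {U}
Yes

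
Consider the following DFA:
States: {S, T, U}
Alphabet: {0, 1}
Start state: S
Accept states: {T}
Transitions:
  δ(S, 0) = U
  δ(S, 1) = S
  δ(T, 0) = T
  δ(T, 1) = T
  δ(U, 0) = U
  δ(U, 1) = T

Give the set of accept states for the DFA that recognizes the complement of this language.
Complement accept states = All states \ Original accept states
= {S, T, U} \ {T}
{S, U}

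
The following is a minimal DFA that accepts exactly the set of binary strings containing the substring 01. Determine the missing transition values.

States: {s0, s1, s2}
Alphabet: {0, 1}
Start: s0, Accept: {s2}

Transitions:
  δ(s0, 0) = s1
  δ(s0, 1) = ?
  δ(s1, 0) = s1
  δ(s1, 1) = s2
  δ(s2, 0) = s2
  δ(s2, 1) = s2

From the language and accept set, identify what each state tracks — s0: no 0 seen yet; s1: seen a 0, waiting for 1; s2: substring 01 seen.
Each missing δ(q, a) is the state matching the new tracked value after reading a.
δ(s0, 1) = s0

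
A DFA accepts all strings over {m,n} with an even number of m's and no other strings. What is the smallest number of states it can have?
By Myhill–Nerode, count the distinguishable equivalence classes: two classes — parity of the count of m's.
2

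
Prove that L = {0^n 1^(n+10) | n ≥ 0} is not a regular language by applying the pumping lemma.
Assume L is regular with pumping length p. Idea: pumping the 0-block breaks the fixed offset of 10.
Choose s = 0^p 1^(p+10) ∈ L. By the pumping lemma, s = xyz with |xy| ≤ p, |y| > 0, so y = 0^k with k ≥ 1. Then xy²z = 0^(p+k) 1^(p+10). For this to be in L we would need p+10 = (p+k)+10, i.e. k = 0, contradicting k ≥ 1. So xy²z ∉ L.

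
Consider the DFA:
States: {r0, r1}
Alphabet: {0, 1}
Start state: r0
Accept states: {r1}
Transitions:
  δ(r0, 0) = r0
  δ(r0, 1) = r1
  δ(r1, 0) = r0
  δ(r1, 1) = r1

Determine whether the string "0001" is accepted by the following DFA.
Processing string "0001":
  r0 --0--> r0
  r0 --0--> r0
  r0 --0--> r0
  r0 --1--> r1
Final state: r1
Accept states: {r1}
Yes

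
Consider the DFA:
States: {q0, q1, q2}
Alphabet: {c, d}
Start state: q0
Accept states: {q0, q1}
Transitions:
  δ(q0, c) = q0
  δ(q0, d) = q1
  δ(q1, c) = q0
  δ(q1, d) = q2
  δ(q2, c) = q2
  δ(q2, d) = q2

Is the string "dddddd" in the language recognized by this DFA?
Processing string "dddddd":
  q0 --d--> q1
  q1 --d--> q2
  q2 --d--> q2
  q2 --d--> q2
  q2 --d--> q2
  q2 --d--> q2
Final state: q2
Accept states: {q0, q1}
No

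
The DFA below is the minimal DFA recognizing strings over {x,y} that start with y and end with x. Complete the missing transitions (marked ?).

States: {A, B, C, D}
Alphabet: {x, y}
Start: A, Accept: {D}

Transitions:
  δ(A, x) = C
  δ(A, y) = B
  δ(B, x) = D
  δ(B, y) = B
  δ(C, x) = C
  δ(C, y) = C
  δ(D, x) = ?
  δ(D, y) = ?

From the language and accept set, identify what each state tracks — A: no input read; B: started with y, last symbol y; C: started with x (dead); D: started with y, last symbol x.
Each missing δ(q, a) is the state matching the new tracked value after reading a.
δ(D, x) = D; δ(D, y) = B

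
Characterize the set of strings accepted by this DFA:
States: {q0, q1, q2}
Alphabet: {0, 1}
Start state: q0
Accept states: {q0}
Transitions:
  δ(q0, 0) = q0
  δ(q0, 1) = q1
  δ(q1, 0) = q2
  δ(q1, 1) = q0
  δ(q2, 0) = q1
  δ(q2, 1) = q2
Testing a few strings:
  '1110' → reject
  '0' → accept
  '101' → reject
  '000' → accept
State roles: q0=value ≡ 0 (mod 3); q1=value ≡ 1 (mod 3); q2=value ≡ 2 (mod 3)
All binary strings representing a multiple of 3 (read in base 2; leading zeros allowed and ε counts as 0)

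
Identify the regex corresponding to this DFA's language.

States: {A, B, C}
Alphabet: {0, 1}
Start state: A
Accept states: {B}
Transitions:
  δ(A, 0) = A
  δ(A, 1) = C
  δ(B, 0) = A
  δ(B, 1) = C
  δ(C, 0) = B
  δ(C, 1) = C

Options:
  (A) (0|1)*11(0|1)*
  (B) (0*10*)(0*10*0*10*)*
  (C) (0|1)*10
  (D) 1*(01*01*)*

Check each option against the DFA on short strings; one disagreement eliminates an option:
  (A) (0|1)*11(0|1)*: on '10' the DFA goes A → C → B and accepts (B ∈ Accept), but the regex does not match it → eliminate
  (B) (0*10*)(0*10*0*10*)*: on '1' the DFA goes A → C and rejects (C ∉ Accept), but the regex matches it → eliminate
  (C) (0|1)*10: agrees with the DFA on every string of length ≤ 6
  (D) 1*(01*01*)*: on ε the DFA stays in A and rejects (A ∉ Accept), but the regex matches it → eliminate
Only (C) is consistent with the DFA.
(C) (0|1)*10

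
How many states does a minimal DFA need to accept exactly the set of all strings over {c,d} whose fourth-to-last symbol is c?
By Myhill–Nerode, count the distinguishable equivalence classes: 2^4 = 16 classes — the DFA must remember the last 4 symbols read; every pair of distinct length-4 suffixes is distinguishable by some continuation.
16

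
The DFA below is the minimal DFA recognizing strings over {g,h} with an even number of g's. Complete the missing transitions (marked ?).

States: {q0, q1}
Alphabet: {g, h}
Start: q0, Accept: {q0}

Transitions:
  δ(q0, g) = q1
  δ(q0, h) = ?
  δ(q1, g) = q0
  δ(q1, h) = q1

From the language and accept set, identify what each state tracks — q0: even number of g's so far; q1: odd number of g's so far.
Each missing δ(q, a) is the state matching the new tracked value after reading a.
δ(q0, h) = q0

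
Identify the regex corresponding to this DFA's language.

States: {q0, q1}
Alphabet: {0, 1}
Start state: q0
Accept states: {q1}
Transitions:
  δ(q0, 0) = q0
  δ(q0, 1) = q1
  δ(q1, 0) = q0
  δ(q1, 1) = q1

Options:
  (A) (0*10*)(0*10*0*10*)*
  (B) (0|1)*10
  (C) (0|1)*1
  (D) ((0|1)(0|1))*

Check each option against the DFA on short strings; one disagreement eliminates an option:
  (A) (0*10*)(0*10*0*10*)*: on '10' the DFA goes q0 → q1 → q0 and rejects (q0 ∉ Accept), but the regex matches it → eliminate
  (B) (0|1)*10: on '1' the DFA goes q0 → q1 and accepts (q1 ∈ Accept), but the regex does not match it → eliminate
  (C) (0|1)*1: agrees with the DFA on every string of length ≤ 6
  (D) ((0|1)(0|1))*: on ε the DFA stays in q0 and rejects (q0 ∉ Accept), but the regex matches it → eliminate
Only (C) is consistent with the DFA.
(C) (0|1)*1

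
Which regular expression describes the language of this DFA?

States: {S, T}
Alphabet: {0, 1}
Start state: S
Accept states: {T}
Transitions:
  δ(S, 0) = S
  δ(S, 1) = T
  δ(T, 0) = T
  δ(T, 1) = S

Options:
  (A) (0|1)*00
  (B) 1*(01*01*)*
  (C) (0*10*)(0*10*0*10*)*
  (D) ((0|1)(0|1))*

Check each option against the DFA on short strings; one disagreement eliminates an option:
  (A) (0|1)*00: on '1' the DFA goes S → T and accepts (T ∈ Accept), but the regex does not match it → eliminate
  (B) 1*(01*01*)*: on ε the DFA stays in S and rejects (S ∉ Accept), but the regex matches it → eliminate
  (C) (0*10*)(0*10*0*10*)*: agrees with the DFA on every string of length ≤ 6
  (D) ((0|1)(0|1))*: on ε the DFA stays in S and rejects (S ∉ Accept), but the regex matches it → eliminate
Only (C) is consistent with the DFA.
(C) (0*10*)(0*10*0*10*)*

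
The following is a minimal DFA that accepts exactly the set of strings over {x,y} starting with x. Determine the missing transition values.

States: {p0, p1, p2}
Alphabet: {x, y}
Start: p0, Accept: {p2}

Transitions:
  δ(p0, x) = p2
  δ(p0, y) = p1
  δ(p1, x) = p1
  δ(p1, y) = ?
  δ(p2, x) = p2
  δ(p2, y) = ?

From the language and accept set, identify what each state tracks — p0: no input read; p1: started with y (dead); p2: started with x.
Each missing δ(q, a) is the state matching the new tracked value after reading a.
δ(p1, y) = p1; δ(p2, y) = p2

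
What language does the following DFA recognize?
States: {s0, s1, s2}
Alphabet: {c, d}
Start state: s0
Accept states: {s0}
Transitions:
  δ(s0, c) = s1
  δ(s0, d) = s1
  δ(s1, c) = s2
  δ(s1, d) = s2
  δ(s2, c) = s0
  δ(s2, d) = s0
Testing a few strings:
  'c' → reject
  'cd' → reject
  'dd' → reject
  'dccd' → reject
State roles: s0=length ≡ 0 (mod 3); s1=length ≡ 1 (mod 3); s2=length ≡ 2 (mod 3)
All strings over {c,d} whose length is a multiple of 3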